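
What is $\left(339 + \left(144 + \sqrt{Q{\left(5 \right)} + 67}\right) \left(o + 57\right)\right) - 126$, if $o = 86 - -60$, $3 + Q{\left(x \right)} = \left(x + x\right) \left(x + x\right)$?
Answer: $29445 + 406 \sqrt{41} \approx 32045.0$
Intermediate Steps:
$Q{\left(x \right)} = -3 + 4 x^{2}$ ($Q{\left(x \right)} = -3 + \left(x + x\right) \left(x + x\right) = -3 + 2 x 2 x = -3 + 4 x^{2}$)
$o = 146$ ($o = 86 + 60 = 146$)
$\left(339 + \left(144 + \sqrt{Q{\left(5 \right)} + 67}\right) \left(o + 57\right)\right) - 126 = \left(339 + \left(144 + \sqrt{\left(-3 + 4 \cdot 5^{2}\right) + 67}\right) \left(146 + 57\right)\right) - 126 = \left(339 + \left(144 + \sqrt{\left(-3 + 4 \cdot 25\right) + 67}\right) 203\right) - 126 = \left(339 + \left(144 + \sqrt{\left(-3 + 100\right) + 67}\right) 203\right) - 126 = \left(339 + \left(144 + \sqrt{97 + 67}\right) 203\right) - 126 = \left(339 + \left(144 + \sqrt{164}\right) 203\right) - 126 = \left(339 + \left(144 + 2 \sqrt{41}\right) 203\right) - 126 = \left(339 + \left(29232 + 406 \sqrt{41}\right)\right) - 126 = \left(29571 + 406 \sqrt{41}\right) - 126 = 29445 + 406 \sqrt{41}$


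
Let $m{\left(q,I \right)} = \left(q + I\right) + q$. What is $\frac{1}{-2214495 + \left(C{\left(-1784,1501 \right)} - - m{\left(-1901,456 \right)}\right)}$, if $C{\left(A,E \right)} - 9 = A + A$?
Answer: $- \frac{1}{2221400} \approx -4.5017 \cdot 10^{-7}$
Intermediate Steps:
$C{\left(A,E \right)} = 9 + 2 A$ ($C{\left(A,E \right)} = 9 + \left(A + A\right) = 9 + 2 A$)
$m{\left(q,I \right)} = I + 2 q$ ($m{\left(q,I \right)} = \left(I + q\right) + q = I + 2 q$)
$\frac{1}{-2214495 + \left(C{\left(-1784,1501 \right)} - - m{\left(-1901,456 \right)}\right)} = \frac{1}{-2214495 + \left(\left(9 + 2 \left(-1784\right)\right) - - (456 + 2 \left(-1901\right))\right)} = \frac{1}{-2214495 + \left(\left(9 - 3568\right) - - (456 - 3802)\right)} = \frac{1}{-2214495 - \left(3559 - -3346\right)} = \frac{1}{-2214495 - 6905} = \frac{1}{-2221400} = - \frac{1}{2221400}$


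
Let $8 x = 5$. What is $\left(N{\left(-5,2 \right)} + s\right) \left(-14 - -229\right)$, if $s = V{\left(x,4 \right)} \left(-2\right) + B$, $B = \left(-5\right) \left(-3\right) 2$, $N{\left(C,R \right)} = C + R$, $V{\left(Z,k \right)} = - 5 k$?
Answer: $14405$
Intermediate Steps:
$x = \frac{5}{8}$ ($x = \frac{1}{8} \cdot 5 = \frac{5}{8} \approx 0.625$)
$B = 30$ ($B = 15 \cdot 2 = 30$)
$s = 70$ ($s = \left(-5\right) 4 \left(-2\right) + 30 = \left(-20\right) \left(-2\right) + 30 = 40 + 30 = 70$)
$\left(N{\left(-5,2 \right)} + s\right) \left(-14 - -229\right) = \left(\left(-5 + 2\right) + 70\right) \left(-14 - -229\right) = \left(-3 + 70\right) \left(-14 + 229\right) = 67 \cdot 215 = 14405$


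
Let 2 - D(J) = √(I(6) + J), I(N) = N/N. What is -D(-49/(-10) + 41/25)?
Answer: -2 + √754/10 ≈ 0.74591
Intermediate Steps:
I(N) = 1
D(J) = 2 - √(1 + J)
-D(-49/(-10) + 41/25) = -(2 - √(1 + (-49/(-10) + 41/25))) = -(2 - √(1 + (-49*(-⅒) + 41*(1/25)))) = -(2 - √(1 + (49/10 + 41/25))) = -(2 - √(1 + 327/50)) = -(2 - √(377/50)) = -(2 - √754/10) = -2 + √754/10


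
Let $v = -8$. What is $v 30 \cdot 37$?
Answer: $-8880$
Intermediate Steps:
$v 30 \cdot 37 = \left(-8\right) 30 \cdot 37 = \left(-240\right) 37 = -8880$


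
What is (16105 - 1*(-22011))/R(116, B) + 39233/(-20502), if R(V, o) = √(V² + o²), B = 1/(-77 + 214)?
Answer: -39233/20502 + 5221892*√252555665/252555665 ≈ 326.67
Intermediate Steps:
B = 1/137 ≈ 0.0072993
(16105 - 1*(-22011))/R(116, B) + 39233/(-20502) = (16105 - 1*(-22011))/(√(116² + (1/137)²)) + 39233/(-20502) = (16105 + 22011)/(√(13456 + 1/18769)) + 39233*(-1/20502) = 38116/(√(252555665/18769)) - 39233/20502 = 38116/((√252555665/137)) - 39233/20502 = 38116*(137*√252555665/252555665) - 39233/20502 = 5221892*√252555665/252555665 - 39233/20502 = -39233/20502 + 5221892*√252555665/252555665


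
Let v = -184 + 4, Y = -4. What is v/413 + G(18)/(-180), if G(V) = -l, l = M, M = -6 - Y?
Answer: -16613/37170 ≈ -0.44695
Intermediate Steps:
M = -2 (M = -6 - 1*(-4) = -6 + 4 = -2)
v = -180
l = -2
G(V) = 2 (G(V) = -1*(-2) = 2)
v/413 + G(18)/(-180) = -180/413 + 2/(-180) = -180*1/413 + 2*(-1/180) = -180/413 - 1/90 = -16613/37170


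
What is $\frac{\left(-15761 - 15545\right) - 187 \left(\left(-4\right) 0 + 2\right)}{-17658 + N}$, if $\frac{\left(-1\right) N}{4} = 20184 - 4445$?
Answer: $\frac{15840}{40307} \approx 0.39298$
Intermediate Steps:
$N = -62956$ ($N = - 4 \left(20184 - 4445\right) = \left(-4\right) 15739 = -62956$)
$\frac{\left(-15761 - 15545\right) - 187 \left(\left(-4\right) 0 + 2\right)}{-17658 + N} = \frac{\left(-15761 - 15545\right) - 187 \left(\left(-4\right) 0 + 2\right)}{-17658 - 62956} = \frac{-31306 - 187 \left(0 + 2\right)}{-80614} = \left(-31306 - 374\right) \left(- \frac{1}{80614}\right) = \left(-31680\right) \left(- \frac{1}{80614}\right) = \frac{15840}{40307}$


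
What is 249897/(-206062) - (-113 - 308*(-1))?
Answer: -40431987/206062 ≈ -196.21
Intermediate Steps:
249897/(-206062) - (-113 - 308*(-1)) = 249897*(-1/206062) - (-113 + 308) = -249897/206062 - 1*195 = -249897/206062 - 195 = -40431987/206062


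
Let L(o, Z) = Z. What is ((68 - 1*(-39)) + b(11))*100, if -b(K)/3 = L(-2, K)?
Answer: 7400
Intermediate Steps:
b(K) = -3*K
((68 - 1*(-39)) + b(11))*100 = ((68 - 1*(-39)) - 3*11)*100 = ((68 + 39) - 33)*100 = (107 - 33)*100 = 74*100 = 7400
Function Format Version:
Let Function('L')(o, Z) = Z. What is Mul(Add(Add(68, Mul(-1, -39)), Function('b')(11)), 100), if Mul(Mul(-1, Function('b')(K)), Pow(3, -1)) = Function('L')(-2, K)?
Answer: 7400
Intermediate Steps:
Function('b')(K) = Mul(-3, K)
Mul(Add(Add(68, Mul(-1, -39)), Function('b')(11)), 100) = Mul(Add(Add(68, Mul(-1, -39)), Mul(-3, 11)), 100) = Mul(Add(Add(68, 39), -33), 100) = Mul(Add(107, -33), 100) = Mul(74, 100) = 7400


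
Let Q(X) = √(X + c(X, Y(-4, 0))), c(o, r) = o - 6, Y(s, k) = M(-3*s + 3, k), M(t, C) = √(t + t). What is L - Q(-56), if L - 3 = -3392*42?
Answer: -142461 - I*√118 ≈ -1.4246e+5 - 10.863*I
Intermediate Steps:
M(t, C) = √2*√t (M(t, C) = √(2*t) = √2*√t)
Y(s, k) = √2*√(3 - 3*s) (Y(s, k) = √2*√(-3*s + 3) = √2*√(3 - 3*s))
c(o, r) = -6 + o
Q(X) = √(-6 + 2*X) (Q(X) = √(X + (-6 + X)) = √(-6 + 2*X))
L = -142461 (L = 3 - 3392*42 = 3 - 142464 = -142461)
L - Q(-56) = -142461 - √(-6 + 2*(-56)) = -142461 - √(-6 - 112) = -142461 - √(-118) = -142461 - I*√118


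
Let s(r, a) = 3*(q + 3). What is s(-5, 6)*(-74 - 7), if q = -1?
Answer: -486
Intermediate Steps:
s(r, a) = 6 (s(r, a) = 3*(-1 + 3) = 3*2 = 6)
s(-5, 6)*(-74 - 7) = 6*(-74 - 7) = 6*(-81) = -486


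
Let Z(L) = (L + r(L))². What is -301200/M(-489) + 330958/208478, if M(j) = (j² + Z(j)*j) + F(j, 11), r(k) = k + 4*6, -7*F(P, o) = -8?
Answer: 515463997541627/324564097269907 ≈ 1.5882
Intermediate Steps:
F(P, o) = 8/7 (F(P, o) = -⅐*(-8) = 8/7)
r(k) = 24 + k (r(k) = k + 24 = 24 + k)
Z(L) = (24 + 2*L)² (Z(L) = (L + (24 + L))² = (24 + 2*L)²)
M(j) = 8/7 + j² + 4*j*(12 + j)² (M(j) = (j² + (4*(12 + j)²)*j) + 8/7 = (j² + 4*j*(12 + j)²) + 8/7 = 8/7 + j² + 4*j*(12 + j)²)
-301200/M(-489) + 330958/208478 = -301200/(8/7 + (-489)² + 4*(-489)*(12 - 489)²) + 330958/208478 = -301200/(8/7 + 239121 + 4*(-489)*(-477)²) + 330958*(1/208478) = -301200/(8/7 + 239121 + 4*(-489)*227529) + 165479/104239 = -301200/(8/7 + 239121 - 445046724) + 165479/104239 = -301200/(-3113653213/7) + 165479/104239 = -301200*(-7/3113653213) + 165479/104239 = 2108400/3113653213 + 165479/104239 = 515463997541627/324564097269907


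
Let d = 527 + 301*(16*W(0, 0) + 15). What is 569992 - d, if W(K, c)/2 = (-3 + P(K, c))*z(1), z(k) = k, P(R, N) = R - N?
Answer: 593846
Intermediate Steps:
W(K, c) = -6 - 2*c + 2*K (W(K, c) = 2*((-3 + (K - c))*1) = 2*((-3 + K - c)*1) = 2*(-3 + K - c) = -6 - 2*c + 2*K)
d = -23854 (d = 527 + 301*(16*(-6 - 2*0 + 2*0) + 15) = 527 + 301*(16*(-6 + 0 + 0) + 15) = 527 + 301*(16*(-6) + 15) = 527 + 301*(-96 + 15) = 527 + 301*(-81) = 527 - 24381 = -23854)
569992 - d = 569992 - 1*(-23854) = 569992 + 23854 = 593846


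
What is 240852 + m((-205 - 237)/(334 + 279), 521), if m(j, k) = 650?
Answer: 241502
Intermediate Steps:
240852 + m((-205 - 237)/(334 + 279), 521) = 240852 + 650 = 241502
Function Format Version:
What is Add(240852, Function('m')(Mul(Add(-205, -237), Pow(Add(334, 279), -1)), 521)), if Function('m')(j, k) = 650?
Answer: 241502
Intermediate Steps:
Add(240852, Function('m')(Mul(Add(-205, -237), Pow(Add(334, 279), -1)), 521)) = Add(240852, 650) = 241502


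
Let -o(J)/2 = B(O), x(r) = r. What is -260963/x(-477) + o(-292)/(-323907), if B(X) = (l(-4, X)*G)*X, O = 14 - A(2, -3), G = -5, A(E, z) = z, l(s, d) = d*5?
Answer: 28173616597/51501213 ≈ 547.05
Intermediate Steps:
l(s, d) = 5*d
O = 17 (O = 14 - 1*(-3) = 14 + 3 = 17)
B(X) = -25*X² (B(X) = ((5*X)*(-5))*X = (-25*X)*X = -25*X²)
o(J) = 14450 (o(J) = -(-50)*17² = -(-50)*289 = -2*(-7225) = 14450)
-260963/x(-477) + o(-292)/(-323907) = -260963/(-477) + 14450/(-323907) = -260963*(-1/477) + 14450*(-1/323907) = 260963/477 - 14450/323907 = 28173616597/51501213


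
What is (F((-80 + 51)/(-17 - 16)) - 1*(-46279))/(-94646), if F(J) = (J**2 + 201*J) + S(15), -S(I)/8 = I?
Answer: -50460349/103069494 ≈ -0.48958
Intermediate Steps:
S(I) = -8*I
F(J) = -120 + J**2 + 201*J (F(J) = (J**2 + 201*J) - 8*15 = (J**2 + 201*J) - 120 = -120 + J**2 + 201*J)
(F((-80 + 51)/(-17 - 16)) - 1*(-46279))/(-94646) = ((-120 + ((-80 + 51)/(-17 - 16))**2 + 201*((-80 + 51)/(-17 - 16))) - 1*(-46279))/(-94646) = ((-120 + (-29/(-33))**2 + 201*(-29/(-33))) + 46279)*(-1/94646) = ((-120 + (-29*(-1/33))**2 + 201*(-29*(-1/33))) + 46279)*(-1/94646) = ((-120 + (29/33)**2 + 201*(29/33)) + 46279)*(-1/94646) = ((-120 + 841/1089 + 1943/11) + 46279)*(-1/94646) = (62518/1089 + 46279)*(-1/94646) = (50460349/1089)*(-1/94646) = -50460349/103069494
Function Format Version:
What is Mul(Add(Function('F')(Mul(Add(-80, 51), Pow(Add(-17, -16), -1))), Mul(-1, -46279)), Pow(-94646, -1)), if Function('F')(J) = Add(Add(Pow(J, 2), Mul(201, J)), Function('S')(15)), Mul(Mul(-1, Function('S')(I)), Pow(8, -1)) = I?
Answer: Rational(-50460349, 103069494) ≈ -0.48958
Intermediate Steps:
Function('S')(I) = Mul(-8, I)
Function('F')(J) = Add(-120, Pow(J, 2), Mul(201, J)) (Function('F')(J) = Add(Add(Pow(J, 2), Mul(201, J)), Mul(-8, 15)) = Add(Add(Pow(J, 2), Mul(201, J)), -120) = Add(-120, Pow(J, 2), Mul(201, J)))
Mul(Add(Function('F')(Mul(Add(-80, 51), Pow(Add(-17, -16), -1))), Mul(-1, -46279)), Pow(-94646, -1)) = Mul(Add(Add(-120, Pow(Mul(Add(-80, 51), Pow(Add(-17, -16), -1)), 2), Mul(201, Mul(Add(-80, 51), Pow(Add(-17, -16), -1)))), Mul(-1, -46279)), Pow(-94646, -1)) = Mul(Add(Add(-120, Pow(Mul(-29, Pow(-33, -1)), 2), Mul(201, Mul(-29, Pow(-33, -1)))), 46279), Rational(-1, 94646)) = Mul(Add(Add(-120, Pow(Mul(-29, Rational(-1, 33)), 2), Mul(201, Mul(-29, Rational(-1, 33)))), 46279), Rational(-1, 94646)) = Mul(Add(Add(-120, Pow(Rational(29, 33), 2), Mul(201, Rational(29, 33))), 46279), Rational(-1, 94646)) = Mul(Add(Add(-120, Rational(841, 1089), Rational(1943, 11)), 46279), Rational(-1, 94646)) = Mul(Add(Rational(62518, 1089), 46279), Rational(-1, 94646)) = Mul(Rational(50460349, 1089), Rational(-1, 94646)) = Rational(-50460349, 103069494)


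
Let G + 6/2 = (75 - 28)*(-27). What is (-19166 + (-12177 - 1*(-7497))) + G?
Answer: -25118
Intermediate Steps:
G = -1272 (G = -3 + (75 - 28)*(-27) = -3 + 47*(-27) = -3 - 1269 = -1272)
(-19166 + (-12177 - 1*(-7497))) + G = (-19166 + (-12177 - 1*(-7497))) - 1272 = (-19166 + (-12177 + 7497)) - 1272 = (-19166 - 4680) - 1272 = -23846 - 1272 = -25118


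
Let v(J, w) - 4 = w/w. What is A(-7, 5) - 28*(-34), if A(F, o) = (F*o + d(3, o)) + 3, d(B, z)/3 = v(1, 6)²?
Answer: 995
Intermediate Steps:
v(J, w) = 5 (v(J, w) = 4 + w/w = 4 + 1 = 5)
d(B, z) = 75 (d(B, z) = 3*5² = 3*25 = 75)
A(F, o) = 78 + F*o (A(F, o) = (F*o + 75) + 3 = (75 + F*o) + 3 = 78 + F*o)
A(-7, 5) - 28*(-34) = (78 - 7*5) - 28*(-34) = (78 - 35) + 952 = 43 + 952 = 995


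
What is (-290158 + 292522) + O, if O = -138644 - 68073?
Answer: -204353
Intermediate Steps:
O = -206717
(-290158 + 292522) + O = (-290158 + 292522) - 206717 = 2364 - 206717 = -204353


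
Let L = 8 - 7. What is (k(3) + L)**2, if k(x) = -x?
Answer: 4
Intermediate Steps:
L = 1
(k(3) + L)**2 = (-1*3 + 1)**2 = (-3 + 1)**2 = (-2)**2 = 4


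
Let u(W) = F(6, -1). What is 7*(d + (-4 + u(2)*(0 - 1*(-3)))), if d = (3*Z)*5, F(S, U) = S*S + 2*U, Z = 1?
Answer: 791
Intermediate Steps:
F(S, U) = S² + 2*U
u(W) = 34 (u(W) = 6² + 2*(-1) = 36 - 2 = 34)
d = 15 (d = (3*1)*5 = 3*5 = 15)
7*(d + (-4 + u(2)*(0 - 1*(-3)))) = 7*(15 + (-4 + 34*(0 - 1*(-3)))) = 7*(15 + (-4 + 34*(0 + 3))) = 7*(15 + (-4 + 34*3)) = 7*(15 + (-4 + 102)) = 7*(15 + 98) = 7*113 = 791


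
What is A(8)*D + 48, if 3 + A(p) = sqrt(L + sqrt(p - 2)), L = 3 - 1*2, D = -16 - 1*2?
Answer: 102 - 18*sqrt(1 + sqrt(6)) ≈ 68.569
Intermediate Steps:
D = -18 (D = -16 - 2 = -18)
L = 1 (L = 3 - 2 = 1)
A(p) = -3 + sqrt(1 + sqrt(-2 + p)) (A(p) = -3 + sqrt(1 + sqrt(p - 2)) = -3 + sqrt(1 + sqrt(-2 + p)))
A(8)*D + 48 = (-3 + sqrt(1 + sqrt(-2 + 8)))*(-18) + 48 = (-3 + sqrt(1 + sqrt(6)))*(-18) + 48 = (54 - 18*sqrt(1 + sqrt(6))) + 48 = 102 - 18*sqrt(1 + sqrt(6))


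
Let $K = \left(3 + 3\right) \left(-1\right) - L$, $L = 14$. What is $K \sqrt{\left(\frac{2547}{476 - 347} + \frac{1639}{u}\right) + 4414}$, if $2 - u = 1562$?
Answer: $- \frac{7 \sqrt{101764837590}}{1677} \approx -1331.6$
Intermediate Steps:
$u = -1560$ ($u = 2 - 1562 = -1560$)
$K = -20$ ($K = \left(3 + 3\right) \left(-1\right) - 14 = 6 \left(-1\right) - 14 = -6 - 14 = -20$)
$K \sqrt{\left(\frac{2547}{476 - 347} + \frac{1639}{u}\right) + 4414} = - 20 \sqrt{\left(\frac{2547}{476 - 347} + \frac{1639}{-1560}\right) + 4414} = - 20 \sqrt{\left(\frac{2547}{129} + 1639 \left(- \frac{1}{1560}\right)\right) + 4414} = - 20 \sqrt{\left(2547 \cdot \frac{1}{129} - \frac{1639}{1560}\right) + 4414} = - 20 \sqrt{\left(\frac{849}{43} - \frac{1639}{1560}\right) + 4414} = - 20 \sqrt{\frac{1253963}{67080} + 4414} = - 20 \sqrt{\frac{297345083}{67080}} = - 20 \frac{7 \sqrt{101764837590}}{33540} = - \frac{7 \sqrt{101764837590}}{1677}$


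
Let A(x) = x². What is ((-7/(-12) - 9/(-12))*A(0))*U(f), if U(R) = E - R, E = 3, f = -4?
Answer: 0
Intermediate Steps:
U(R) = 3 - R
((-7/(-12) - 9/(-12))*A(0))*U(f) = ((-7/(-12) - 9/(-12))*0²)*(3 - 1*(-4)) = ((-7*(-1/12) - 9*(-1/12))*0)*(3 + 4) = ((7/12 + ¾)*0)*7 = ((4/3)*0)*7 = 0*7 = 0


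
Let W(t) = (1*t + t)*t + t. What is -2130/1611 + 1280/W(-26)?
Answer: -42350/118677 ≈ -0.35685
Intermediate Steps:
W(t) = t + 2*t² (W(t) = (t + t)*t + t = (2*t)*t + t = 2*t² + t = t + 2*t²)
-2130/1611 + 1280/W(-26) = -2130/1611 + 1280/((-26*(1 + 2*(-26)))) = -2130*1/1611 + 1280/((-26*(1 - 52))) = -710/537 + 1280/((-26*(-51))) = -710/537 + 1280/1326 = -710/537 + 1280*(1/1326) = -710/537 + 640/663 = -42350/118677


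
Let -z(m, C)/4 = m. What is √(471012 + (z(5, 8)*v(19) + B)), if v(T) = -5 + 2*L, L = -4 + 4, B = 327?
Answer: √471439 ≈ 686.61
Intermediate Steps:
z(m, C) = -4*m
L = 0
v(T) = -5 (v(T) = -5 + 2*0 = -5 + 0 = -5)
√(471012 + (z(5, 8)*v(19) + B)) = √(471012 + (-4*5*(-5) + 327)) = √(471012 + (-20*(-5) + 327)) = √(471012 + (100 + 327)) = √(471012 + 427) = √471439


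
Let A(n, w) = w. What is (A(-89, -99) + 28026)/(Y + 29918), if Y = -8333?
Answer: 9309/7195 ≈ 1.2938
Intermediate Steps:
(A(-89, -99) + 28026)/(Y + 29918) = (-99 + 28026)/(-8333 + 29918) = 27927/21585 = 27927*(1/21585) = 9309/7195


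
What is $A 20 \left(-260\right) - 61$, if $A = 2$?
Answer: $-10461$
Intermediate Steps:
$A 20 \left(-260\right) - 61 = 2 \cdot 20 \left(-260\right) - 61 = 40 \left(-260\right) - 61 = -10400 - 61 = -10461$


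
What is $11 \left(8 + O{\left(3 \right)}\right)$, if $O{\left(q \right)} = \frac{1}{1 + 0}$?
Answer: $99$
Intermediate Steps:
$O{\left(q \right)} = 1$ ($O{\left(q \right)} = 1^{-1} = 1$)
$11 \left(8 + O{\left(3 \right)}\right) = 11 \left(8 + 1\right) = 11 \cdot 9 = 99$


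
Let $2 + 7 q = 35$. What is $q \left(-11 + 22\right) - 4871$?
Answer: $- \frac{33734}{7} \approx -4819.1$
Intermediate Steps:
$q = \frac{33}{7}$ ($q = - \frac{2}{7} + \frac{1}{7} \cdot 35 = - \frac{2}{7} + 5 = \frac{33}{7} \approx 4.7143$)
$q \left(-11 + 22\right) - 4871 = \frac{33 \left(-11 + 22\right)}{7} - 4871 = \frac{33}{7} \cdot 11 - 4871 = \frac{363}{7} - 4871 = - \frac{33734}{7}$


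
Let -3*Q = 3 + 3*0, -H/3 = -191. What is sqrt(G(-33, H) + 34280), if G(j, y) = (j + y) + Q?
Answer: sqrt(34819) ≈ 186.60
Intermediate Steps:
H = 573 (H = -3*(-191) = 573)
Q = -1 (Q = -(3 + 3*0)/3 = -(3 + 0)/3 = -1/3*3 = -1)
G(j, y) = -1 + j + y (G(j, y) = (j + y) - 1 = -1 + j + y)
sqrt(G(-33, H) + 34280) = sqrt((-1 - 33 + 573) + 34280) = sqrt(539 + 34280) = sqrt(34819)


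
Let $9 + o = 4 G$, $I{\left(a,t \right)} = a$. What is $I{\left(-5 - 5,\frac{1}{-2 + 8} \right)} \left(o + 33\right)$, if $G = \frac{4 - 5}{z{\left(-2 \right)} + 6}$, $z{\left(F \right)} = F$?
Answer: $-230$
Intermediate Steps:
$G = - \frac{1}{4}$ ($G = \frac{4 - 5}{-2 + 6} = - \frac{1}{4} \approx -0.25$)
$o = -10$ ($o = -9 + 4 \left(- \frac{1}{4}\right) = -9 - 1 = -10$)
$I{\left(-5 - 5,\frac{1}{-2 + 8} \right)} \left(o + 33\right) = \left(-5 - 5\right) \left(-10 + 33\right) = \left(-10\right) 23 = -230$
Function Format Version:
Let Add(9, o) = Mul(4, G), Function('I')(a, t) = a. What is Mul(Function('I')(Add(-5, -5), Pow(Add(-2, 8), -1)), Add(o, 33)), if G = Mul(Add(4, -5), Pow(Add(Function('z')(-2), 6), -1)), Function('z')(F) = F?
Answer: -230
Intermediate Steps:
G = Rational(-1, 4) (G = Mul(Add(4, -5), Pow(Add(-2, 6), -1)) = Mul(-1, Pow(4, -1)) = Mul(-1, Rational(1, 4)) = Rational(-1, 4) ≈ -0.25000)
o = -10 (o = Add(-9, Mul(4, Rational(-1, 4))) = Add(-9, -1) = -10)
Mul(Function('I')(Add(-5, -5), Pow(Add(-2, 8), -1)), Add(o, 33)) = Mul(Add(-5, -5), Add(-10, 33)) = Mul(-10, 23) = -230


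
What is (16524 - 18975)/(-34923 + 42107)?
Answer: -2451/7184 ≈ -0.34117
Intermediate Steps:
(16524 - 18975)/(-34923 + 42107) = -2451/7184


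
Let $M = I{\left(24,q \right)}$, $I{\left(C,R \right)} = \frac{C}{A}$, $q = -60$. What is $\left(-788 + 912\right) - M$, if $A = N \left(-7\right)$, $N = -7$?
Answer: $\frac{6052}{49} \approx 123.51$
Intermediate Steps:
$A = 49$ ($A = \left(-7\right) \left(-7\right) = 49$)
$I{\left(C,R \right)} = \frac{C}{49}$
$M = \frac{24}{49}$ ($M = \frac{1}{49} \cdot 24 = \frac{24}{49} \approx 0.4898$)
$\left(-788 + 912\right) - M = \left(-788 + 912\right) - \frac{24}{49} = 124 - \frac{24}{49} = \frac{6052}{49}$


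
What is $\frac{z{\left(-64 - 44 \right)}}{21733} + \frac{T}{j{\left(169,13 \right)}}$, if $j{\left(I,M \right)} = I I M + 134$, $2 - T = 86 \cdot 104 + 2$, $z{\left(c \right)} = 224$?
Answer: $- \frac{111180304}{8072222991} \approx -0.013773$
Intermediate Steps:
$T = -8944$ ($T = 2 - \left(86 \cdot 104 + 2\right) = 2 - \left(8944 + 2\right) = 2 - 8946 = -8944$)
$j{\left(I,M \right)} = 134 + M I^{2}$ ($j{\left(I,M \right)} = I^{2} M + 134 = M I^{2} + 134 = 134 + M I^{2}$)
$\frac{z{\left(-64 - 44 \right)}}{21733} + \frac{T}{j{\left(169,13 \right)}} = \frac{224}{21733} - \frac{8944}{134 + 13 \cdot 169^{2}} = 224 \cdot \frac{1}{21733} - \frac{8944}{134 + 13 \cdot 28561} = \frac{224}{21733} - \frac{8944}{134 + 371293} = \frac{224}{21733} - \frac{8944}{371427} = - \frac{111180304}{8072222991}$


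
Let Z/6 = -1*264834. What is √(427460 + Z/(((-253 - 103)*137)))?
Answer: √63555000858983/12193 ≈ 653.83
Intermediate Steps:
Z = -1589004 (Z = 6*(-1*264834) = 6*(-264834) = -1589004)
√(427460 + Z/(((-253 - 103)*137))) = √(427460 - 1589004*1/(137*(-253 - 103))) = √(427460 - 1589004/((-356*137))) = √(427460 - 1589004/(-48772)) = √(427460 - 1589004*(-1/48772)) = √(427460 + 397251/12193) = √(5212417031/12193) = √63555000858983/12193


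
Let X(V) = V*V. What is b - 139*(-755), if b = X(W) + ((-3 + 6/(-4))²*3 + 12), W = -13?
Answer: 420747/4 ≈ 1.0519e+5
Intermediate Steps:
X(V) = V²
b = 967/4 (b = (-13)² + ((-3 + 6/(-4))²*3 + 12) = 169 + ((-3 + 6*(-¼))²*3 + 12) = 169 + ((-3 - 3/2)²*3 + 12) = 169 + ((-9/2)²*3 + 12) = 169 + ((81/4)*3 + 12) = 169 + (243/4 + 12) = 169 + 291/4 = 967/4 ≈ 241.75)
b - 139*(-755) = 967/4 - 139*(-755) = 967/4 + 104945 = 420747/4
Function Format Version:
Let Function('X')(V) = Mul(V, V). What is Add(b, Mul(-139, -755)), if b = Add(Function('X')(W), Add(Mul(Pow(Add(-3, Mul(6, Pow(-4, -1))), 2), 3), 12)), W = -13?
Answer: Rational(420747, 4) ≈ 1.0519e+5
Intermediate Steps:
Function('X')(V) = Pow(V, 2)
b = Rational(967, 4) (b = Add(Pow(-13, 2), Add(Mul(Pow(Add(-3, Mul(6, Pow(-4, -1))), 2), 3), 12)) = Add(169, Add(Mul(Pow(Add(-3, Mul(6, Rational(-1, 4))), 2), 3), 12)) = Add(169, Add(Mul(Pow(Add(-3, Rational(-3, 2)), 2), 3), 12)) = Add(169, Add(Mul(Pow(Rational(-9, 2), 2), 3), 12)) = Add(169, Add(Mul(Rational(81, 4), 3), 12)) = Add(169, Add(Rational(243, 4), 12)) = Add(169, Rational(291, 4)) = Rational(967, 4) ≈ 241.75)
Add(b, Mul(-139, -755)) = Add(Rational(967, 4), Mul(-139, -755)) = Add(Rational(967, 4), 104945) = Rational(420747, 4)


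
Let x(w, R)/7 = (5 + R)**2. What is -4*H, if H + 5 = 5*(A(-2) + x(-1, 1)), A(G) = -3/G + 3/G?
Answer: -5020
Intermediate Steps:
x(w, R) = 7*(5 + R)**2
A(G) = 0
H = 1255 (H = -5 + 5*(0 + 7*(5 + 1)**2) = -5 + 5*(0 + 7*6**2) = -5 + 5*(0 + 7*36) = -5 + 5*(0 + 252) = -5 + 5*252 = -5 + 1260 = 1255)
-4*H = -4*1255 = -5020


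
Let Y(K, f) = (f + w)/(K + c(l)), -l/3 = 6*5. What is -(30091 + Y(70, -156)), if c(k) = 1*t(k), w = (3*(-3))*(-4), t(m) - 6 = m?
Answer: -210697/7 ≈ -30100.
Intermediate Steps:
t(m) = 6 + m
l = -90 (l = -18*5 = -3*30 = -90)
w = 36 (w = -9*(-4) = 36)
c(k) = 6 + k (c(k) = 1*(6 + k) = 6 + k)
Y(K, f) = (36 + f)/(-84 + K) (Y(K, f) = (f + 36)/(K + (6 - 90)) = (36 + f)/(K - 84) = (36 + f)/(-84 + K))
-(30091 + Y(70, -156)) = -(30091 + (36 - 156)/(-84 + 70)) = -(30091 - 120/(-14)) = -(30091 - 1/14*(-120)) = -(30091 + 60/7) = -1*210697/7 = -210697/7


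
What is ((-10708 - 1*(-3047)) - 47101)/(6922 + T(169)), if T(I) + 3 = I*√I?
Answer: -27381/4558 ≈ -6.0072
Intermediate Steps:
T(I) = -3 + I^(3/2) (T(I) = -3 + I*√I = -3 + I^(3/2))
((-10708 - 1*(-3047)) - 47101)/(6922 + T(169)) = ((-10708 - 1*(-3047)) - 47101)/(6922 + (-3 + 169^(3/2))) = ((-10708 + 3047) - 47101)/(6922 + (-3 + 2197)) = (-7661 - 47101)/(6922 + 2194) = -54762/9116 = -54762*1/9116 = -27381/4558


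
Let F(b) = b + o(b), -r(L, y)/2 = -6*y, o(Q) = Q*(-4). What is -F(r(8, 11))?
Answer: 396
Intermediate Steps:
o(Q) = -4*Q
r(L, y) = 12*y (r(L, y) = -(-12)*y = 12*y)
F(b) = -3*b (F(b) = b - 4*b = -3*b)
-F(r(8, 11)) = -(-3)*12*11 = -(-3)*132 = -1*(-396) = 396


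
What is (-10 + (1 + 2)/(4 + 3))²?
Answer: 4489/49 ≈ 91.612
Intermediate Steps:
(-10 + (1 + 2)/(4 + 3))² = (-10 + 3/7)² = (-67/7)² = 4489/49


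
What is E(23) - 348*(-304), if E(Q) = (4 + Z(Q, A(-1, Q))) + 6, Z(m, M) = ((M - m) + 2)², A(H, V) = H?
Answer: 106286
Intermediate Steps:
Z(m, M) = (2 + M - m)²
E(Q) = 10 + (1 - Q)² (E(Q) = (4 + (2 - 1 - Q)²) + 6 = (4 + (1 - Q)²) + 6 = 10 + (1 - Q)²)
E(23) - 348*(-304) = (10 + (-1 + 23)²) - 348*(-304) = (10 + 22²) + 105792 = (10 + 484) + 105792 = 494 + 105792 = 106286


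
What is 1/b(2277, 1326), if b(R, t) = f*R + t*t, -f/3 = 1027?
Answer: -1/5257161 ≈ -1.9022e-7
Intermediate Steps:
f = -3081 (f = -3*1027 = -3081)
b(R, t) = t² - 3081*R (b(R, t) = -3081*R + t*t = -3081*R + t² = t² - 3081*R)
1/b(2277, 1326) = 1/(1326² - 3081*2277) = 1/(1758276 - 7015437) = 1/(-5257161) = -1/5257161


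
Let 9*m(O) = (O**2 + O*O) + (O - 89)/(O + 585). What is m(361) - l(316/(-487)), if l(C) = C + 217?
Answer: 59590681283/2073159 ≈ 28744.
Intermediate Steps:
l(C) = 217 + C
m(O) = 2*O**2/9 + (-89 + O)/(9*(585 + O)) (m(O) = ((O**2 + O*O) + (O - 89)/(O + 585))/9 = ((O**2 + O**2) + (-89 + O)/(585 + O))/9 = (2*O**2 + (-89 + O)/(585 + O))/9 = 2*O**2/9 + (-89 + O)/(9*(585 + O)))
m(361) - l(316/(-487)) = (-89 + 361 + 2*361**3 + 1170*361**2)/(9*(585 + 361)) - (217 + 316/(-487)) = (1/9)*(-89 + 361 + 2*47045881 + 1170*130321)/946 - (217 + 316*(-1/487)) = (1/9)*(1/946)*(-89 + 361 + 94091762 + 152475570) - (217 - 316/487) = (1/9)*(1/946)*246567604 - 1*105363/487 = 123283802/4257 - 105363/487 = 59590681283/2073159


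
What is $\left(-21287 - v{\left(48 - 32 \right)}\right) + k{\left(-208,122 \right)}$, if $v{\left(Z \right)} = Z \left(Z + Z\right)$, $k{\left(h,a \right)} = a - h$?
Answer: $-21469$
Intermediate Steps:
$v{\left(Z \right)} = 2 Z^{2}$ ($v{\left(Z \right)} = Z 2 Z = 2 Z^{2}$)
$\left(-21287 - v{\left(48 - 32 \right)}\right) + k{\left(-208,122 \right)} = \left(-21287 - 2 \left(48 - 32\right)^{2}\right) + \left(122 - -208\right) = \left(-21287 - 2 \cdot 16^{2}\right) + \left(122 + 208\right) = \left(-21287 - 2 \cdot 256\right) + 330 = \left(-21287 - 512\right) + 330 = -21799 + 330 = -21469$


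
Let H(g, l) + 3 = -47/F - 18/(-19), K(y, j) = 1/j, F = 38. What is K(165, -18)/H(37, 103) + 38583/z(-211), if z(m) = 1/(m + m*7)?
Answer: -73269116981/1125 ≈ -6.5128e+7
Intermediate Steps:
z(m) = 1/(8*m) (z(m) = 1/(m + 7*m) = 1/(8*m))
H(g, l) = -125/38 (H(g, l) = -3 + (-47/38 - 18/(-19)) = -3 + (-47*1/38 - 18*(-1/19)) = -3 + (-47/38 + 18/19) = -3 - 11/38 = -125/38)
K(165, -18)/H(37, 103) + 38583/z(-211) = 1/((-18)*(-125/38)) + 38583/(((1/8)/(-211))) = -1/18*(-38/125) + 38583/(((1/8)*(-1/211))) = 19/1125 + 38583/(-1/1688) = 19/1125 + 38583*(-1688) = 19/1125 - 65128104 = -73269116981/1125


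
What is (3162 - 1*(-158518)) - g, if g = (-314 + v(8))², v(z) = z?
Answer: 68044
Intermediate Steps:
g = 93636 (g = (-314 + 8)² = (-306)² = 93636)
(3162 - 1*(-158518)) - g = (3162 - 1*(-158518)) - 1*93636 = (3162 + 158518) - 93636 = 161680 - 93636 = 68044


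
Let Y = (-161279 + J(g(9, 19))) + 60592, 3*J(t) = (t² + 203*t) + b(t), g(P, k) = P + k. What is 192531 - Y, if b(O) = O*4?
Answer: 873074/3 ≈ 2.9102e+5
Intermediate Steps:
b(O) = 4*O
J(t) = 69*t + t²/3 (J(t) = ((t² + 203*t) + 4*t)/3 = (t² + 207*t)/3 = 69*t + t²/3)
Y = -295481/3 (Y = (-161279 + (9 + 19)*(207 + (9 + 19))/3) + 60592 = (-161279 + (⅓)*28*(207 + 28)) + 60592 = (-161279 + (⅓)*28*235) + 60592 = (-161279 + 6580/3) + 60592 = -477257/3 + 60592 = -295481/3 ≈ -98494.)
192531 - Y = 192531 - 1*(-295481/3) = 192531 + 295481/3 = 873074/3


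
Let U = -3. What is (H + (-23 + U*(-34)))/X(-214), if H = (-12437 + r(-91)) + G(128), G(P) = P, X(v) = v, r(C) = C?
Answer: 12321/214 ≈ 57.575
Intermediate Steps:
H = -12400 (H = (-12437 - 91) + 128 = -12528 + 128 = -12400)
(H + (-23 + U*(-34)))/X(-214) = (-12400 + (-23 - 3*(-34)))/(-214) = (-12400 + (-23 + 102))*(-1/214) = (-12400 + 79)*(-1/214) = -12321*(-1/214) = 12321/214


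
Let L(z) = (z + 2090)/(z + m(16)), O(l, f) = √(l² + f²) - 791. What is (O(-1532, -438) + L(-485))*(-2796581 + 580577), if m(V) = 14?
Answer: 276384450888/157 - 4432008*√634717 ≈ -1.7705e+9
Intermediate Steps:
O(l, f) = -791 + √(f² + l²) (O(l, f) = √(f² + l²) - 791 = -791 + √(f² + l²))
L(z) = (2090 + z)/(14 + z) (L(z) = (z + 2090)/(z + 14) = (2090 + z)/(14 + z))
(O(-1532, -438) + L(-485))*(-2796581 + 580577) = ((-791 + √((-438)² + (-1532)²)) + (2090 - 485)/(14 - 485))*(-2796581 + 580577) = ((-791 + √(191844 + 2347024)) + 1605/(-471))*(-2216004) = ((-791 + √2538868) - 1/471*1605)*(-2216004) = ((-791 + 2*√634717) - 535/157)*(-2216004) = (-124722/157 + 2*√634717)*(-2216004) = 276384450888/157 - 4432008*√634717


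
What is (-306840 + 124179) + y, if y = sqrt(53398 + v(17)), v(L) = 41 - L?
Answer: -182661 + sqrt(53422) ≈ -1.8243e+5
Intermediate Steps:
y = sqrt(53422) (y = sqrt(53398 + (41 - 1*17)) = sqrt(53398 + (41 - 17)) = sqrt(53398 + 24) = sqrt(53422) ≈ 231.13)
(-306840 + 124179) + y = (-306840 + 124179) + sqrt(53422) = -182661 + sqrt(53422)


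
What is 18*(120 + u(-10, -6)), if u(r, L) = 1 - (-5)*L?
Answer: 1638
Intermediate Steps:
u(r, L) = 1 + 5*L
18*(120 + u(-10, -6)) = 18*(120 + (1 + 5*(-6))) = 18*(120 + (1 - 30)) = 18*(120 - 29) = 18*91 = 1638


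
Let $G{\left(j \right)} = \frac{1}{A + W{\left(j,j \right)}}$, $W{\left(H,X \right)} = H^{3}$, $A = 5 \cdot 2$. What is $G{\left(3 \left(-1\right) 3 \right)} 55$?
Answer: $- \frac{55}{719} \approx -0.076495$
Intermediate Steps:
$A = 10$
$G{\left(j \right)} = \frac{1}{10 + j^{3}}$
$G{\left(3 \left(-1\right) 3 \right)} 55 = \frac{1}{10 + \left(3 \left(-1\right) 3\right)^{3}} \cdot 55 = \frac{1}{10 + \left(\left(-3\right) 3\right)^{3}} \cdot 55 = \frac{1}{10 + \left(-9\right)^{3}} \cdot 55 = \frac{1}{10 - 729} \cdot 55 = \frac{1}{-719} \cdot 55 = \left(- \frac{1}{719}\right) 55 = - \frac{55}{719}$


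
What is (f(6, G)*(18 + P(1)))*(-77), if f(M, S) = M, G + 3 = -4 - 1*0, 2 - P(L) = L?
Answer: -8778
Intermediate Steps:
P(L) = 2 - L
G = -7 (G = -3 + (-4 - 1*0) = -3 + (-4 + 0) = -3 - 4 = -7)
(f(6, G)*(18 + P(1)))*(-77) = (6*(18 + (2 - 1*1)))*(-77) = (6*(18 + (2 - 1)))*(-77) = (6*(18 + 1))*(-77) = (6*19)*(-77) = 114*(-77) = -8778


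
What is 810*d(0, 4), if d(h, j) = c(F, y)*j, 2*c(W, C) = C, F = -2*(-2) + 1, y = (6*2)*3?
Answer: 58320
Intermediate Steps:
y = 36 (y = 12*3 = 36)
F = 5 (F = 4 + 1 = 5)
c(W, C) = C/2
d(h, j) = 18*j (d(h, j) = ((½)*36)*j = 18*j)
810*d(0, 4) = 810*(18*4) = 810*72 = 58320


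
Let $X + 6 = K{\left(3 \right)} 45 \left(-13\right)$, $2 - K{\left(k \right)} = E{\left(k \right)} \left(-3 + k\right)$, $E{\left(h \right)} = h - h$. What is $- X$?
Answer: $1176$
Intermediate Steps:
$E{\left(h \right)} = 0$
$K{\left(k \right)} = 2$ ($K{\left(k \right)} = 2 - 0 \left(-3 + k\right) = 2 - 0 = 2 + 0 = 2$)
$X = -1176$ ($X = -6 + 2 \cdot 45 \left(-13\right) = -6 + 90 \left(-13\right) = -6 - 1170 = -1176$)
$- X = \left(-1\right) \left(-1176\right) = 1176$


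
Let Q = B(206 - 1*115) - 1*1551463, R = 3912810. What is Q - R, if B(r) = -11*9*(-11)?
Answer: -5463184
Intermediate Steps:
B(r) = 1089 (B(r) = -99*(-11) = 1089)
Q = -1550374 (Q = 1089 - 1*1551463 = 1089 - 1551463 = -1550374)
Q - R = -1550374 - 1*3912810 = -1550374 - 3912810 = -5463184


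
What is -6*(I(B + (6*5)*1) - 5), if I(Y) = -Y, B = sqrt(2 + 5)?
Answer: 210 + 6*sqrt(7) ≈ 225.87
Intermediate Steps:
B = sqrt(7) ≈ 2.6458
-6*(I(B + (6*5)*1) - 5) = -6*(-(sqrt(7) + (6*5)*1) - 5) = -6*(-(sqrt(7) + 30*1) - 5) = -6*(-(sqrt(7) + 30) - 5) = -6*(-(30 + sqrt(7)) - 5) = -6*((-30 - sqrt(7)) - 5) = -6*(-35 - sqrt(7)) = 210 + 6*sqrt(7)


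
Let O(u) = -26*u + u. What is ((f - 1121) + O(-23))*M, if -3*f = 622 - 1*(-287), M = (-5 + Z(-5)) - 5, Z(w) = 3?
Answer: 5943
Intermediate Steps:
M = -7 (M = (-5 + 3) - 5 = -2 - 5 = -7)
O(u) = -25*u
f = -303 (f = -(622 - 1*(-287))/3 = -(622 + 287)/3 = -1/3*909 = -303)
((f - 1121) + O(-23))*M = ((-303 - 1121) - 25*(-23))*(-7) = (-1424 + 575)*(-7) = -849*(-7) = 5943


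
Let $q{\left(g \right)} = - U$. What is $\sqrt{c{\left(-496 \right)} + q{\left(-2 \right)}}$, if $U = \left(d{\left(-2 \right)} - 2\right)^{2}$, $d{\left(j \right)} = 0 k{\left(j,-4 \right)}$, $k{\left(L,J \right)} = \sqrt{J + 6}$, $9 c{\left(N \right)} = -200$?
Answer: $\frac{2 i \sqrt{59}}{3} \approx 5.1208 i$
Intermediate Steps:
$c{\left(N \right)} = - \frac{200}{9}$ ($c{\left(N \right)} = \frac{1}{9} \left(-200\right) = - \frac{200}{9}$)
$k{\left(L,J \right)} = \sqrt{6 + J}$
$d{\left(j \right)} = 0$ ($d{\left(j \right)} = 0 \sqrt{6 - 4} = 0 \sqrt{2} = 0$)
$U = 4$ ($U = \left(0 - 2\right)^{2} = \left(-2\right)^{2} = 4$)
$q{\left(g \right)} = -4$ ($q{\left(g \right)} = \left(-1\right) 4 = -4$)
$\sqrt{c{\left(-496 \right)} + q{\left(-2 \right)}} = \sqrt{- \frac{200}{9} - 4} = \sqrt{- \frac{236}{9}} = \frac{2 i \sqrt{59}}{3}$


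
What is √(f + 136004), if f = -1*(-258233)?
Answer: √394237 ≈ 627.88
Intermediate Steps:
f = 258233
√(f + 136004) = √(258233 + 136004) = √394237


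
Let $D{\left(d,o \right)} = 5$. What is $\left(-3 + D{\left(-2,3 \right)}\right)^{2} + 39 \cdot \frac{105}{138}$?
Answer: $\frac{1549}{46} \approx 33.674$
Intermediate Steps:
$\left(-3 + D{\left(-2,3 \right)}\right)^{2} + 39 \cdot \frac{105}{138} = \left(-3 + 5\right)^{2} + 39 \cdot \frac{105}{138} = 2^{2} + 39 \cdot 105 \cdot \frac{1}{138} = 4 + 39 \cdot \frac{35}{46} = 4 + \frac{1365}{46} = \frac{1549}{46}$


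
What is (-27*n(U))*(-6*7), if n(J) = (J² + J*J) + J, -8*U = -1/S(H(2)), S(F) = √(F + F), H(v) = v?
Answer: 5103/64 ≈ 79.734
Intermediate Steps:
S(F) = √2*√F (S(F) = √(2*F) = √2*√F)
U = 1/16 (U = -(-1)/(8*(√2*√2)) = -(-1)/(8*2) = -⅛*(-½) = 1/16 ≈ 0.062500)
n(J) = J + 2*J² (n(J) = (J² + J²) + J = 2*J² + J = J + 2*J²)
(-27*n(U))*(-6*7) = (-27*(1 + 2*(1/16))/16)*(-6*7) = -27*(1 + ⅛)/16*(-42) = -27*9/(16*8)*(-42) = -27*9/128*(-42) = -243/128*(-42) = 5103/64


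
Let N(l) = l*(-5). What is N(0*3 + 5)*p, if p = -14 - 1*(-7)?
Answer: 175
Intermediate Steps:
N(l) = -5*l
p = -7 (p = -14 + 7 = -7)
N(0*3 + 5)*p = -5*(0*3 + 5)*(-7) = -5*(0 + 5)*(-7) = -5*5*(-7) = -25*(-7) = 175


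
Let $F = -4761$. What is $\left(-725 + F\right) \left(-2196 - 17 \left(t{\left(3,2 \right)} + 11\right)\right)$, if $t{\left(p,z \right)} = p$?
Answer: $13352924$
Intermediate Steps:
$\left(-725 + F\right) \left(-2196 - 17 \left(t{\left(3,2 \right)} + 11\right)\right) = \left(-725 - 4761\right) \left(-2196 - 17 \left(3 + 11\right)\right) = - 5486 \left(-2196 - 238\right) = \left(-5486\right) \left(-2434\right) = 13352924$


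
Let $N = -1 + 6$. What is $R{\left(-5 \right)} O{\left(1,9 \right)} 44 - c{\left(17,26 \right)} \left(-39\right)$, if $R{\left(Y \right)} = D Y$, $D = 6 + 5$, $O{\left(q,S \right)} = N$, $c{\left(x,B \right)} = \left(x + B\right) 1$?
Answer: $-10423$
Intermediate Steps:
$c{\left(x,B \right)} = B + x$ ($c{\left(x,B \right)} = \left(B + x\right) 1 = B + x$)
$N = 5$
$O{\left(q,S \right)} = 5$
$D = 11$
$R{\left(Y \right)} = 11 Y$
$R{\left(-5 \right)} O{\left(1,9 \right)} 44 - c{\left(17,26 \right)} \left(-39\right) = 11 \left(-5\right) 5 \cdot 44 - \left(26 + 17\right) \left(-39\right) = \left(-55\right) 5 \cdot 44 - 43 \left(-39\right) = \left(-275\right) 44 - -1677 = -12100 + 1677 = -10423$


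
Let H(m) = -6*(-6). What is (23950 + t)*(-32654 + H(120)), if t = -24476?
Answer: 17157068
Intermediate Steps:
H(m) = 36
(23950 + t)*(-32654 + H(120)) = (23950 - 24476)*(-32654 + 36) = -526*(-32618) = 17157068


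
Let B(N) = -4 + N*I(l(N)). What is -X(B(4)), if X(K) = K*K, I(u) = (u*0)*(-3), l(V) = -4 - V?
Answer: -16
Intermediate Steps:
I(u) = 0 (I(u) = 0*(-3) = 0)
B(N) = -4 (B(N) = -4 + N*0 = -4 + 0 = -4)
X(K) = K²
-X(B(4)) = -1*(-4)² = -1*16 = -16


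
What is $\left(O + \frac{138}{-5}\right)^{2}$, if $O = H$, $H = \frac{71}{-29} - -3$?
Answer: $\frac{15382084}{21025} \approx 731.61$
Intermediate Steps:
$H = \frac{16}{29}$ ($H = 71 \left(- \frac{1}{29}\right) + 3 = - \frac{71}{29} + 3 = \frac{16}{29} \approx 0.55172$)
$O = \frac{16}{29} \approx 0.55172$
$\left(O + \frac{138}{-5}\right)^{2} = \left(\frac{16}{29} + \frac{138}{-5}\right)^{2} = \left(\frac{16}{29} + 138 \left(- \frac{1}{5}\right)\right)^{2} = \left(\frac{16}{29} - \frac{138}{5}\right)^{2} = \left(- \frac{3922}{145}\right)^{2} = \frac{15382084}{21025}$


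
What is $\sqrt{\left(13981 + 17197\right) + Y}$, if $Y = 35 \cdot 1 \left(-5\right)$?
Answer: $\sqrt{31003} \approx 176.08$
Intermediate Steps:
$Y = -175$ ($Y = 35 \left(-5\right) = -175$)
$\sqrt{\left(13981 + 17197\right) + Y} = \sqrt{\left(13981 + 17197\right) - 175} = \sqrt{31178 - 175} = \sqrt{31003}$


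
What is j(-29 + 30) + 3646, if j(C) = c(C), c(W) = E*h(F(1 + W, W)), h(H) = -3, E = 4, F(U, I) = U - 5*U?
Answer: 3634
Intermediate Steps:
F(U, I) = -4*U
c(W) = -12 (c(W) = 4*(-3) = -12)
j(C) = -12
j(-29 + 30) + 3646 = -12 + 3646 = 3634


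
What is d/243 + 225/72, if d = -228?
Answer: 1417/648 ≈ 2.1867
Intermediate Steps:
d/243 + 225/72 = -228/243 + 225/72 = -228*1/243 + 225*(1/72) = -76/81 + 25/8 = 1417/648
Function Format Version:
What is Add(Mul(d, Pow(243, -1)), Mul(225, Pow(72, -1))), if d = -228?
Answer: Rational(1417, 648) ≈ 2.1867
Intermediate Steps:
Add(Mul(d, Pow(243, -1)), Mul(225, Pow(72, -1))) = Add(Mul(-228, Pow(243, -1)), Mul(225, Pow(72, -1))) = Add(Mul(-228, Rational(1, 243)), Mul(225, Rational(1, 72))) = Add(Rational(-76, 81), Rational(25, 8)) = Rational(1417, 648)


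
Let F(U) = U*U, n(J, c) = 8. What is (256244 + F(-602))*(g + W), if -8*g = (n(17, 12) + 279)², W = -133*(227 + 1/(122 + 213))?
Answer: -8390920714029/335 ≈ -2.5048e+10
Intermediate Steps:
F(U) = U²
W = -10114118/335 (W = -133*(227 + 1/335) = -133*76046/335 = -10114118/335 ≈ -30191.)
g = -82369/8 (g = -(8 + 279)²/8 = -⅛*287² = -⅛*82369 = -82369/8 ≈ -10296.)
(256244 + F(-602))*(g + W) = (256244 + (-602)²)*(-82369/8 - 10114118/335) = (256244 + 362404)*(-108506559/2680) = 618648*(-108506559/2680) = -8390920714029/335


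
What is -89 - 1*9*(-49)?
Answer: 352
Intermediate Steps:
-89 - 1*9*(-49) = -89 - 9*(-49) = -89 + 441 = 352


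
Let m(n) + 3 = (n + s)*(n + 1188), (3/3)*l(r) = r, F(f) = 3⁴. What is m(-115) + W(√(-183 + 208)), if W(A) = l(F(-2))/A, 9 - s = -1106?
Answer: 5365066/5 ≈ 1.0730e+6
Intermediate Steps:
F(f) = 81
l(r) = r
s = 1115 (s = 9 - 1*(-1106) = 9 + 1106 = 1115)
m(n) = -3 + (1115 + n)*(1188 + n) (m(n) = -3 + (n + 1115)*(n + 1188) = -3 + (1115 + n)*(1188 + n))
W(A) = 81/A
m(-115) + W(√(-183 + 208)) = (1324617 + (-115)² + 2303*(-115)) + 81/(√(-183 + 208)) = (1324617 + 13225 - 264845) + 81/(√25) = 1072997 + 81/5 = 5365066/5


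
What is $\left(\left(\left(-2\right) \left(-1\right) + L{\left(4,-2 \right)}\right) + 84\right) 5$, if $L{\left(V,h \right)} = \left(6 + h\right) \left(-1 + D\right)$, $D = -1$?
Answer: $390$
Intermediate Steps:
$L{\left(V,h \right)} = -12 - 2 h$ ($L{\left(V,h \right)} = \left(6 + h\right) \left(-1 - 1\right) = \left(6 + h\right) \left(-2\right) = -12 - 2 h$)
$\left(\left(\left(-2\right) \left(-1\right) + L{\left(4,-2 \right)}\right) + 84\right) 5 = \left(\left(\left(-2\right) \left(-1\right) - 8\right) + 84\right) 5 = \left(\left(2 + \left(-12 + 4\right)\right) + 84\right) 5 = \left(\left(2 - 8\right) + 84\right) 5 = \left(-6 + 84\right) 5 = 78 \cdot 5 = 390$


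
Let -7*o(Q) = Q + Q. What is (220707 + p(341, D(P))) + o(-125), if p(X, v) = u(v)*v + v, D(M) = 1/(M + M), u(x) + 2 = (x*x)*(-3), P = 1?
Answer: 12361543/56 ≈ 2.2074e+5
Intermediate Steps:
u(x) = -2 - 3*x² (u(x) = -2 + (x*x)*(-3) = -2 + x²*(-3) = -2 - 3*x²)
D(M) = 1/(2*M)
p(X, v) = v + v*(-2 - 3*v²) (p(X, v) = (-2 - 3*v²)*v + v = v*(-2 - 3*v²) + v = v + v*(-2 - 3*v²))
o(Q) = -2*Q/7 (o(Q) = -(Q + Q)/7 = -2*Q/7)
(220707 + p(341, D(P))) + o(-125) = (220707 + (-1/(2*1) - 3*((½)/1)³)) - 2/7*(-125) = (220707 + (-1/2 - 3*((½)*1)³)) + 250/7 = (220707 + (-1*½ - 3*(½)³)) + 250/7 = (220707 + (-½ - 3*⅛)) + 250/7 = (220707 + (-½ - 3/8)) + 250/7 = (220707 - 7/8) + 250/7 = 1765649/8 + 250/7 = 12361543/56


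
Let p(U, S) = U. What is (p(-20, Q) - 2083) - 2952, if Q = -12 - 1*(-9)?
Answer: -5055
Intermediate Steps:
Q = -3 (Q = -12 + 9 = -3)
(p(-20, Q) - 2083) - 2952 = (-20 - 2083) - 2952 = -2103 - 2952 = -5055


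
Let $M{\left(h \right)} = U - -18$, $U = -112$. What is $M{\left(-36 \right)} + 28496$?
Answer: $28402$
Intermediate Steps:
$M{\left(h \right)} = -94$ ($M{\left(h \right)} = -112 - -18 = -112 + 18 = -94$)
$M{\left(-36 \right)} + 28496 = -94 + 28496 = 28402$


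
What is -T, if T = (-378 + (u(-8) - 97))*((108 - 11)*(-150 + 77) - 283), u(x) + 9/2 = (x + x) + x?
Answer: -3707774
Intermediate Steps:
u(x) = -9/2 + 3*x (u(x) = -9/2 + ((x + x) + x) = -9/2 + (2*x + x) = -9/2 + 3*x)
T = 3707774 (T = (-378 + ((-9/2 + 3*(-8)) - 97))*((108 - 11)*(-150 + 77) - 283) = (-378 + ((-9/2 - 24) - 97))*(97*(-73) - 283) = (-378 + (-57/2 - 97))*(-7081 - 283) = (-378 - 251/2)*(-7364) = -1007/2*(-7364) = 3707774)
-T = -1*3707774 = -3707774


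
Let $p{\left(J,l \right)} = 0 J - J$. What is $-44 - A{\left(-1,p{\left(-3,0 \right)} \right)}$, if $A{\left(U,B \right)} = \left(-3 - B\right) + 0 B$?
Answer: $-38$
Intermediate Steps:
$p{\left(J,l \right)} = - J$ ($p{\left(J,l \right)} = 0 - J = - J$)
$A{\left(U,B \right)} = -3 - B$ ($A{\left(U,B \right)} = \left(-3 - B\right) + 0 = -3 - B$)
$-44 - A{\left(-1,p{\left(-3,0 \right)} \right)} = -44 - \left(-3 - \left(-1\right) \left(-3\right)\right) = -44 - \left(-3 - 3\right) = -44 - -6 = -44 + 6 = -38$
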